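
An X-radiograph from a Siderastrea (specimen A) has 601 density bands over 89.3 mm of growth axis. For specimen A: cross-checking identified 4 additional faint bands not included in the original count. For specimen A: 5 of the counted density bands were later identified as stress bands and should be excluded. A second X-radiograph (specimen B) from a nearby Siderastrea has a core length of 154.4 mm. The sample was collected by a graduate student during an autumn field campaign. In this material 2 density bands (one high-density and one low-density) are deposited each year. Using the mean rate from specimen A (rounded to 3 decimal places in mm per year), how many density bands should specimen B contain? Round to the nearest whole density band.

1036 density bands

Specimen A: correcting the raw count gives 601 − 5 + 4 = 600 true density bands.
Specimen A: dividing by 2 density bands per year: 600 / 2 = 300 years.
A: 89.3 mm over 300 years gives 89.3 / 300 ≈ 0.298 mm per year.
Specimen B: 154.4 mm / 0.298 mm per year = 518.12 years; at 2 density bands per year that is 518.12 × 2 ≈ 1036 density bands.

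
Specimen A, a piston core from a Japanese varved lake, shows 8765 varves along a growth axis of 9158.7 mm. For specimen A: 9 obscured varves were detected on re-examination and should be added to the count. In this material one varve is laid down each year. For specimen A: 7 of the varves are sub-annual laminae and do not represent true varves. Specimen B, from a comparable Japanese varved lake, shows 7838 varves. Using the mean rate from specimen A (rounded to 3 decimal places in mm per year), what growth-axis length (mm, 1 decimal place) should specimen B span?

Specimen A: correcting the raw count gives 8765 − 7 + 9 = 8767 true varves.
A: 9158.7 mm over 8767 years gives 9158.7 / 8767 ≈ 1.045 mm per year.
B's length ≈ 1.045 × 7838 = 8190.7 mm.

8190.7 mm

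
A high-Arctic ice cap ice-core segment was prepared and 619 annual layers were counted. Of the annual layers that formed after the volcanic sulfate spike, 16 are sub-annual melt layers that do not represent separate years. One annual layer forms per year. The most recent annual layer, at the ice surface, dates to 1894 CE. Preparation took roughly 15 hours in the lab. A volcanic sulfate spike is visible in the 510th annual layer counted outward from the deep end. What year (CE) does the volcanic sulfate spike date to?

619 − 510 = 109 annual layers lie beyond the volcanic sulfate spike toward the ice surface.
Removing the 16 false annual layers leaves 109 − 16 = 93 true annual layers beyond the volcanic sulfate spike.
The annual layer at the ice surface is 1894 CE, so the volcanic sulfate spike dates to 1894 − 93 = 1801 CE.

1801 CE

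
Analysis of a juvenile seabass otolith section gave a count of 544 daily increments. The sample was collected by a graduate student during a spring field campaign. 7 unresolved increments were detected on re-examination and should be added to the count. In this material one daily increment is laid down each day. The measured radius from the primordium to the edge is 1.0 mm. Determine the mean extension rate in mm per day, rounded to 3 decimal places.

Adjusted count: 544 + 7 = 551 daily increments.
1.0 mm over 551 days gives 1.0 / 551 ≈ 0.002 mm per day.

0.002 mm per day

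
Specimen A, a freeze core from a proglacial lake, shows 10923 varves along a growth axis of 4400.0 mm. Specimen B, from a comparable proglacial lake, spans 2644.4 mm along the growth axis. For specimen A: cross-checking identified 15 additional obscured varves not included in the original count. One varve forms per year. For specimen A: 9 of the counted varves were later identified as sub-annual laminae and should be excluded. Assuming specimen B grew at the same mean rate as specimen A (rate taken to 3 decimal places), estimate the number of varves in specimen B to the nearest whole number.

6562 varves

Specimen A: correcting the raw count gives 10923 − 9 + 15 = 10929 true varves.
A: 4400.0 mm over 10929 years gives 4400.0 / 10929 ≈ 0.403 mm/yr.
For B, 2644.4 / 0.403 = 6561.79 years ≈ 6562 varves.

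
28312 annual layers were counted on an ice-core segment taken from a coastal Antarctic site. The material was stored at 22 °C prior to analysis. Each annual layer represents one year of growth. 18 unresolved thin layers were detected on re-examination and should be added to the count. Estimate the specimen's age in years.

28330 years

True annual layer count = 28312 + 18 = 28330.
With a one-to-one annual layer periodicity this is 28330 years.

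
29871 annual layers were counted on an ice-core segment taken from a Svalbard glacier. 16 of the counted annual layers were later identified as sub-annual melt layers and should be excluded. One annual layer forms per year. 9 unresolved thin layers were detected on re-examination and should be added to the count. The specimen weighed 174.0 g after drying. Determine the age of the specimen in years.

After corrections the count is 29871 − 16 + 9 = 29864 annual layers.
At one annual layer per year, that is 29864 years.

29864 years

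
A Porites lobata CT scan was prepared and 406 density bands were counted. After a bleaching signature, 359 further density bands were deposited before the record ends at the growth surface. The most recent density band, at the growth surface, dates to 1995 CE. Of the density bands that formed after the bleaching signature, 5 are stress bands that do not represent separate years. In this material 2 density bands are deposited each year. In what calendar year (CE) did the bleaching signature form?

1818 CE

There are 359 density bands younger than the bleaching signature.
Excluding 5 false density bands: 359 − 5 = 354.
354 density bands at 2 per year is 354 / 2 = 177 years.
The density band at the growth surface is 1995 CE, so the bleaching signature dates to 1995 − 177 = 1818 CE.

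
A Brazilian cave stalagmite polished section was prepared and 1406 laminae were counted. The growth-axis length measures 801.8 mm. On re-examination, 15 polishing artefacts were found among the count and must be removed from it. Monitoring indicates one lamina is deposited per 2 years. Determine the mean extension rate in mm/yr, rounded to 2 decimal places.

Correcting the raw count gives 1406 − 15 = 1391 true laminae.
At 2 years per lamina, 1391 × 2 = 2782 years.
Mean rate = 801.8 mm / 2782 years ≈ 0.29 mm/yr.

0.29 mm/yr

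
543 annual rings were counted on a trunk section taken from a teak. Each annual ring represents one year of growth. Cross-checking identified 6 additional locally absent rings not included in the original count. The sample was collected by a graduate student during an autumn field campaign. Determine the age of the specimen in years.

549 yr

After corrections the count is 543 + 6 = 549 annual rings.
One annual ring per year makes the duration 549 years.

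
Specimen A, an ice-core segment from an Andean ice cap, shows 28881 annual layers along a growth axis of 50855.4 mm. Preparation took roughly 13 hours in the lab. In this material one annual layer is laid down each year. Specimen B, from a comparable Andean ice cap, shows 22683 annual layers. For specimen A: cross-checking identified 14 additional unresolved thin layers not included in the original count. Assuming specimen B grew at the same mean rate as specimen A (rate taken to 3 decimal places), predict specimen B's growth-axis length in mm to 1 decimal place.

39922.1 mm

Specimen A: adjusted count: 28881 + 14 = 28895 annual layers.
A: Extension rate ≈ 50855.4 / 28895 = 1.760 mm/yr.
Length of B = 1.760 × 22683 = 39922.1 mm.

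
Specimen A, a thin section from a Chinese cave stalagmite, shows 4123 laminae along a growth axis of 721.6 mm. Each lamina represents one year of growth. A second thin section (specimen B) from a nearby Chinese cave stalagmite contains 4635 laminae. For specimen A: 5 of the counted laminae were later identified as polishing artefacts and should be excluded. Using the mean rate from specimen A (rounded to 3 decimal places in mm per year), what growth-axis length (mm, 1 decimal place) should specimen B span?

Specimen A: true lamina count = 4123 − 5 = 4118.
A: 721.6 mm over 4118 years gives 721.6 / 4118 ≈ 0.175 mm/yr.
B's length ≈ 0.175 × 4635 = 811.1 mm.

811.1 mm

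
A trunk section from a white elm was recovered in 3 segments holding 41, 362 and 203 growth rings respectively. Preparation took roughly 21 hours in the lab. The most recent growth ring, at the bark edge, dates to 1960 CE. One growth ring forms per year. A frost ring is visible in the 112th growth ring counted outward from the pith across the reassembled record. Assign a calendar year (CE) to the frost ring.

Total growth rings = 41 + 362 + 203 = 606.
Between growth ring 112 and the bark edge there are 606 − 112 = 494 growth rings.
The growth ring at the bark edge is 1960 CE, so the frost ring dates to 1960 − 494 = 1466 CE.

1466 CE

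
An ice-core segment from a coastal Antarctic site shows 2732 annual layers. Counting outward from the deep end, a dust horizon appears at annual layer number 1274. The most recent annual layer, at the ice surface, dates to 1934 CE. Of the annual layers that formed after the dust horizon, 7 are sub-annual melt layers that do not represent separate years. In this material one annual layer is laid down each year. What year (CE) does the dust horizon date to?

The dust horizon sits at annual layer 1274 from the deep end, so 2732 − 1274 = 1458 annual layers formed after it.
Removing the 7 false annual layers leaves 1458 − 7 = 1451 true annual layers beyond the dust horizon.
The annual layer at the ice surface is 1934 CE, so the dust horizon dates to 1934 − 1451 = 483 CE.

483 CE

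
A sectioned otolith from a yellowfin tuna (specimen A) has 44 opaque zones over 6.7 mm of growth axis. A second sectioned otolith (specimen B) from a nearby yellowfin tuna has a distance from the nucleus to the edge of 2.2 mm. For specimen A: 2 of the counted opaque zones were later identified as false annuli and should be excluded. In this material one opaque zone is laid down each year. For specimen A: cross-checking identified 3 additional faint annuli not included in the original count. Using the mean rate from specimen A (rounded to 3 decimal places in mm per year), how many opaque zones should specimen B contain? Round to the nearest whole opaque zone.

15 opaque zones

Specimen A: correcting the raw count gives 44 − 2 + 3 = 45 true opaque zones.
A: Mean rate = 6.7 mm / 45 years ≈ 0.149 mm/year.
B spans 2.2 / 0.149 = 14.77 years ≈ 15 opaque zones.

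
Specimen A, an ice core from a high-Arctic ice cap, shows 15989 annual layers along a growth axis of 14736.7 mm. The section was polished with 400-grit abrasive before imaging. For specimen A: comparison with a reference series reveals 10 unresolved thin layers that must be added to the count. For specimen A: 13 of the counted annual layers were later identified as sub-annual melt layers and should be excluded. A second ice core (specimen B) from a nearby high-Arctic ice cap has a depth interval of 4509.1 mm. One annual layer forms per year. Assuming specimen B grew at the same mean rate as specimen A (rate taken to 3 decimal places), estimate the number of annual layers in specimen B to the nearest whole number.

4891 annual layers

Specimen A: true annual layer count = 15989 − 13 + 10 = 15986.
A: Mean rate = 14736.7 mm / 15986 years ≈ 0.922 mm per year.
Specimen B: 4509.1 mm / 0.922 mm per year = 4890.56 years ≈ 4891 annual layers.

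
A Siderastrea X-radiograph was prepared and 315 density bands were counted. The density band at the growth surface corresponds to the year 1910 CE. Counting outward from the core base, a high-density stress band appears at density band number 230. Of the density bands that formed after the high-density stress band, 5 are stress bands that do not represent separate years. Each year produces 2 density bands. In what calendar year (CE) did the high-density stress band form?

The high-density stress band sits at density band 230 from the core base, so 315 − 230 = 85 density bands formed after it.
Removing the 5 false density bands leaves 85 − 5 = 80 true density bands beyond the high-density stress band.
Dividing by 2 density bands per year: 80 / 2 = 40 years.
Counting back 40 years from 1910 CE places the high-density stress band in 1910 − 40 = 1870 CE.

1870 CE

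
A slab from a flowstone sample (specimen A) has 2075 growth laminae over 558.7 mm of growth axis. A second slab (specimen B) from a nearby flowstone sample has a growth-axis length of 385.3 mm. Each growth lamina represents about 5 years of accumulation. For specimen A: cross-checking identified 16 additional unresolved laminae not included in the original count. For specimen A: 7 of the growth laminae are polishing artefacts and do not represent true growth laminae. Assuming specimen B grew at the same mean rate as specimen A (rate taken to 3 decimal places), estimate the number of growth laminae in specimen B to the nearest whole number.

Specimen A: true growth lamina count = 2075 − 7 + 16 = 2084.
Specimen A: 2084 growth laminae at 5 years each span 2084 × 5 = 10420 years.
A: Extension rate ≈ 558.7 / 10420 = 0.054 mm/year.
Specimen B: 385.3 mm / 0.054 mm per year = 7135.19 years; at 5 years per growth lamina that is 7135.19 / 5 ≈ 1427 growth laminae.

1427 growth laminae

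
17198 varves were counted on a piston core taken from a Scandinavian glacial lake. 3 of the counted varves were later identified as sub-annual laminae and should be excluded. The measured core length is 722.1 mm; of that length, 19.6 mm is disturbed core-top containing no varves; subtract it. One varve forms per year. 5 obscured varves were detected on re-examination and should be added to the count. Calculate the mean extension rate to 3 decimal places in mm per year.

Correcting the raw count gives 17198 − 3 + 5 = 17200 true varves.
Net length = 722.1 − 19.6 = 702.5 mm.
702.5 mm over 17200 years gives 702.5 / 17200 ≈ 0.041 mm per year.

0.041 mm per year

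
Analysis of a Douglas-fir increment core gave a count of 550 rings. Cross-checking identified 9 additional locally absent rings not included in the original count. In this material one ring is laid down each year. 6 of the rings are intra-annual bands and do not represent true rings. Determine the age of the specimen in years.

553 yr

After corrections the count is 550 − 6 + 9 = 553 rings.
With a one-to-one ring periodicity this is 553 years.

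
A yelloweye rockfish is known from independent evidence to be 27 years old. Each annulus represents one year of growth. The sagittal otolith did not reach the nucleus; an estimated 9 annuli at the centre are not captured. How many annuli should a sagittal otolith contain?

18 annuli

At one annulus per year, 27 years correspond to 27 annuli.
Subtracting the 9 annuli not captured gives 27 − 9 = 18 annuli in the record.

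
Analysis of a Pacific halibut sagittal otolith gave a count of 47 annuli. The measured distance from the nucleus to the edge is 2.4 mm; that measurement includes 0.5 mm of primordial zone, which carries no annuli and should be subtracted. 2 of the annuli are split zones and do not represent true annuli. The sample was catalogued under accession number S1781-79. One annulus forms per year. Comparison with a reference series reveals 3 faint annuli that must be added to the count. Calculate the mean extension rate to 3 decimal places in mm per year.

True annulus count = 47 − 2 + 3 = 48.
Net length = 2.4 − 0.5 = 1.9 mm.
1.9 mm over 48 years gives 1.9 / 48 ≈ 0.040 mm per year.

0.040 mm per year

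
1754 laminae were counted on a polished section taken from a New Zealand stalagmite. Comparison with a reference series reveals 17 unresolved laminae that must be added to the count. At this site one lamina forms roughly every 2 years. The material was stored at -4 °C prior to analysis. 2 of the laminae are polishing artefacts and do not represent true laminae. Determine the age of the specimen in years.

True lamina count = 1754 − 2 + 17 = 1769.
1769 laminae at 2 years each span 1769 × 2 = 3538 years.

3538 years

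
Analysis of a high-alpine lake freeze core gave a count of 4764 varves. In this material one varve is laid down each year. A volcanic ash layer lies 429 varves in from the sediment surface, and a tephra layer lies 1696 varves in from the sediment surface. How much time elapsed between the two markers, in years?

1267 yr

1696 − 429 = 1267 varves lie between the two events.
One varve per year makes the interval 1267 years.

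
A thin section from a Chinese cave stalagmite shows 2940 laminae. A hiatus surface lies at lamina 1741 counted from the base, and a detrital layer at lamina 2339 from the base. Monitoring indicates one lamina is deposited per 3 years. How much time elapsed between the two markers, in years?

1794 yr

Separation: 2339 − 1741 = 598 laminae.
Multiplying by 3 years per lamina: 598 × 3 = 1794 years.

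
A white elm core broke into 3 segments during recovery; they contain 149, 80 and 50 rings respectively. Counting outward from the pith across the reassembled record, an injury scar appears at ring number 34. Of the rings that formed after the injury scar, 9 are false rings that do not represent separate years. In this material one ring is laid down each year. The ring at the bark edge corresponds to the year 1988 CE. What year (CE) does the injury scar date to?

1752 CE

Total rings = 149 + 80 + 50 = 279.
Between ring 34 and the bark edge there are 279 − 34 = 245 rings.
Excluding 9 false rings: 245 − 9 = 236.
Counting back 236 years from 1988 CE places the injury scar in 1988 − 236 = 1752 CE.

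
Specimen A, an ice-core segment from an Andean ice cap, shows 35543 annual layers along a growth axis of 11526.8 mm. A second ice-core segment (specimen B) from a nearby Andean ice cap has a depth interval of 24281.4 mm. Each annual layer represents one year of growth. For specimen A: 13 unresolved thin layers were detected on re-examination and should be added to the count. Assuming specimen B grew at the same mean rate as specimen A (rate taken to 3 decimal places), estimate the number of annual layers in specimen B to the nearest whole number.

Specimen A: true annual layer count = 35543 + 13 = 35556.
A: Extension rate ≈ 11526.8 / 35556 = 0.324 mm per year.
B spans 24281.4 / 0.324 = 74942.59 years ≈ 74943 annual layers.

74943 annual layers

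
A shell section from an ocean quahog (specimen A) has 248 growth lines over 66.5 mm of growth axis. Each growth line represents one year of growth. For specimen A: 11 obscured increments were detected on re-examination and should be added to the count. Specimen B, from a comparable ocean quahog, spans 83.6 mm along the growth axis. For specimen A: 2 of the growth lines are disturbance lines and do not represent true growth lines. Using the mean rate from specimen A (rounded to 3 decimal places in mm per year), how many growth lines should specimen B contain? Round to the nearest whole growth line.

Specimen A: adjusted count: 248 − 2 + 11 = 257 growth lines.
A: 66.5 mm over 257 years gives 66.5 / 257 ≈ 0.259 mm/year.
For B, 83.6 / 0.259 = 322.78 years ≈ 323 growth lines.

323 growth lines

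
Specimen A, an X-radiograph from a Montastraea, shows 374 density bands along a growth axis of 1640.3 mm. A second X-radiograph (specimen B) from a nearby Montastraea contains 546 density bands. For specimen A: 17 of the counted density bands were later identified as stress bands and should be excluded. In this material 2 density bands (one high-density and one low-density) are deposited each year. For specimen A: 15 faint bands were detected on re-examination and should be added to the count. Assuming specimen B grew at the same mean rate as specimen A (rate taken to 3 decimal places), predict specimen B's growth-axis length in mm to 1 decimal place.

Specimen A: adjusted count: 374 − 17 + 15 = 372 density bands.
Specimen A: with 2 density bands per year, 372 / 2 = 186 years.
A: 1640.3 mm over 186 years gives 1640.3 / 186 ≈ 8.819 mm/year.
Specimen B: 546 density bands at 2 per year is 546 / 2 = 273 years. For B, 8.819 mm/year × 273 years = 2407.6 mm.

2407.6 mm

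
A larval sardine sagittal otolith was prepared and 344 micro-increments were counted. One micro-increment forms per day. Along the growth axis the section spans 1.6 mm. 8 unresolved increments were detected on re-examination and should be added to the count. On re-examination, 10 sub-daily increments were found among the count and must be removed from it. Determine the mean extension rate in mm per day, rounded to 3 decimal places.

0.005 mm per day

Adjusted count: 344 − 10 + 8 = 342 micro-increments.
1.6 mm over 342 days gives 1.6 / 342 ≈ 0.005 mm per day.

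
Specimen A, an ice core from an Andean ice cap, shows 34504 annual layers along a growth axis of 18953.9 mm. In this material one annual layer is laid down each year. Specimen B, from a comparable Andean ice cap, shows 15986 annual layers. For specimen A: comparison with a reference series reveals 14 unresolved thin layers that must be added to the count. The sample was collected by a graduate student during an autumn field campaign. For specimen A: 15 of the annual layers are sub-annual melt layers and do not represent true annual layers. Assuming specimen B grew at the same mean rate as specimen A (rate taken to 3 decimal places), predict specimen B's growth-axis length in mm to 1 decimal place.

Specimen A: true annual layer count = 34504 − 15 + 14 = 34503.
A: Extension rate ≈ 18953.9 / 34503 = 0.549 mm/yr.
Length of B = 0.549 × 15986 = 8776.3 mm.

8776.3 mm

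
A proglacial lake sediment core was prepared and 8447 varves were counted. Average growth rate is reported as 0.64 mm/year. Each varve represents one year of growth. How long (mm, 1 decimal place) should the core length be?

5406.1 mm

The record spans 8447 years at 0.64 mm per year.
8447 years at 0.64 mm/year gives 0.64 × 8447 = 5406.1 mm.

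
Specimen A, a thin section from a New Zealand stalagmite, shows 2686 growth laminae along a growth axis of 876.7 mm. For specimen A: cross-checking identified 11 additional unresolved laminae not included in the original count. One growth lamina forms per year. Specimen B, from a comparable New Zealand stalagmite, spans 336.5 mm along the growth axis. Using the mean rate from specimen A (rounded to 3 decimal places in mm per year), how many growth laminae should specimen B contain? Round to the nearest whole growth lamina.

1035 growth laminae

Specimen A: true growth lamina count = 2686 + 11 = 2697.
A: Extension rate ≈ 876.7 / 2697 = 0.325 mm per year.
Specimen B: 336.5 mm / 0.325 mm per year = 1035.38 years ≈ 1035 growth laminae.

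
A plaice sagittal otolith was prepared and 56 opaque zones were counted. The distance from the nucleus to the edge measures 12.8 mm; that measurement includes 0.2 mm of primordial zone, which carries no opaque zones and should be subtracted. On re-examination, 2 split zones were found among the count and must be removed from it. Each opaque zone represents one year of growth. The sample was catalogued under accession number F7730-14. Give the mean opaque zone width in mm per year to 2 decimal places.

0.23 mm per year

Correcting the raw count gives 56 − 2 = 54 true opaque zones.
Net length = 12.8 − 0.2 = 12.6 mm.
Extension rate ≈ 12.6 / 54 = 0.23 mm per year.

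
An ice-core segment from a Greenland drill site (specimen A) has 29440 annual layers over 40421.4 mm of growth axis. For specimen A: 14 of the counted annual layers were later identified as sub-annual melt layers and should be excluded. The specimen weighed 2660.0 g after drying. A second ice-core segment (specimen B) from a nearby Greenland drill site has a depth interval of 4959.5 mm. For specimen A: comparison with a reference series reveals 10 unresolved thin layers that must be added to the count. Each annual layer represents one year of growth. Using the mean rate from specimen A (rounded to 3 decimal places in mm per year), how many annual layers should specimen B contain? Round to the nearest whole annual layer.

3612 annual layers

Specimen A: adjusted count: 29440 − 14 + 10 = 29436 annual layers.
A: Extension rate ≈ 40421.4 / 29436 = 1.373 mm/year.
B spans 4959.5 / 1.373 = 3612.16 years ≈ 3612 annual layers.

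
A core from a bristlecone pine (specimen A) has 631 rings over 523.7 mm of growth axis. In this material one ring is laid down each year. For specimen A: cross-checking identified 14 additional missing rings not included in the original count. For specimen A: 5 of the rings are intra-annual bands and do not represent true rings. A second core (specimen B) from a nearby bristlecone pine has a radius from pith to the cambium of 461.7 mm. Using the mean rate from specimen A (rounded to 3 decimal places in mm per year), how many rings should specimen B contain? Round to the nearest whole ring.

564 rings

Specimen A: adjusted count: 631 − 5 + 14 = 640 rings.
A: Mean rate = 523.7 mm / 640 years ≈ 0.818 mm/yr.
Specimen B: 461.7 mm / 0.818 mm per year = 564.43 years ≈ 564 rings.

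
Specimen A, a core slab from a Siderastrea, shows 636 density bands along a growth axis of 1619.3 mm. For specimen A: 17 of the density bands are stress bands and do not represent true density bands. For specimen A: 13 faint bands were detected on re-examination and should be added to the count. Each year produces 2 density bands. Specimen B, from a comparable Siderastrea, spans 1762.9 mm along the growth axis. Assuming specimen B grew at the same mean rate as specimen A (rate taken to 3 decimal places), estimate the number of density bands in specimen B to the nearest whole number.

688 density bands

Specimen A: correcting the raw count gives 636 − 17 + 13 = 632 true density bands.
Specimen A: dividing by 2 density bands per year: 632 / 2 = 316 years.
A: Extension rate ≈ 1619.3 / 316 = 5.124 mm/yr.
Specimen B: 1762.9 mm / 5.124 mm per year = 344.05 years; at 2 density bands per year that is 344.05 × 2 ≈ 688 density bands.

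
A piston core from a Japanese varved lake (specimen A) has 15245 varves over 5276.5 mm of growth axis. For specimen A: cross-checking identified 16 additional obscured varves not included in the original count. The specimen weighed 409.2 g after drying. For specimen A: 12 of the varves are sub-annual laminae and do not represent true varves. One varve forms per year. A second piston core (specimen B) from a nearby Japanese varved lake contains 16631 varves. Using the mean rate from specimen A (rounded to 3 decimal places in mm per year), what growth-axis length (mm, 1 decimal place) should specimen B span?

Specimen A: adjusted count: 15245 − 12 + 16 = 15249 varves.
A: Mean rate = 5276.5 mm / 15249 years ≈ 0.346 mm/yr.
Length of B = 0.346 × 16631 = 5754.3 mm.

5754.3 mm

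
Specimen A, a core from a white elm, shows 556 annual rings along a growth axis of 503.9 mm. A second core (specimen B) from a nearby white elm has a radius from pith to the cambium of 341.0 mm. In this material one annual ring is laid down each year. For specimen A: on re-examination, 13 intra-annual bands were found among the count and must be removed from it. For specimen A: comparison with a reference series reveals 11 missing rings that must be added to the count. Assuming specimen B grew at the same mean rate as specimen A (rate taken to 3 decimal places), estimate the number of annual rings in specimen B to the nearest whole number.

Specimen A: correcting the raw count gives 556 − 13 + 11 = 554 true annual rings.
A: 503.9 mm over 554 years gives 503.9 / 554 ≈ 0.910 mm per year.
Specimen B: 341.0 mm / 0.910 mm per year = 374.73 years ≈ 375 annual rings.

375 annual rings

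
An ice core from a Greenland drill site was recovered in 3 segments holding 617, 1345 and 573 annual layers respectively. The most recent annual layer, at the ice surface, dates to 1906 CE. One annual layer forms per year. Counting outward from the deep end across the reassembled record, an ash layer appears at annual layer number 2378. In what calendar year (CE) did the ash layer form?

1749 CE

Total annual layers = 617 + 1345 + 573 = 2535.
The ash layer sits at annual layer 2378 from the deep end, so 2535 − 2378 = 157 annual layers formed after it.
The annual layer at the ice surface is 1906 CE, so the ash layer dates to 1906 − 157 = 1749 CE.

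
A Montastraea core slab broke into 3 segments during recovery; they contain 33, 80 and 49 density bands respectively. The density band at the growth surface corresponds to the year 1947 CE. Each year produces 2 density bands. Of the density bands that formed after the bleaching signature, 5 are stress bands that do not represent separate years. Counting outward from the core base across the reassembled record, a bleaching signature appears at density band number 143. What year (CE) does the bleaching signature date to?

1940 CE

Total density bands = 33 + 80 + 49 = 162.
The bleaching signature sits at density band 143 from the core base, so 162 − 143 = 19 density bands formed after it.
19 − 5 false = 14 true density bands after the bleaching signature.
14 density bands at 2 per year is 14 / 2 = 7 years.
1947 − 7 = 1940 CE.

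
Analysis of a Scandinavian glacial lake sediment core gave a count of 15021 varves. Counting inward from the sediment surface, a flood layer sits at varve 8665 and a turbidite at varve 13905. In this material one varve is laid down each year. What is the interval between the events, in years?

5240 years

Separation: 13905 − 8665 = 5240 varves.
At one varve per year, 5240 years elapsed between them.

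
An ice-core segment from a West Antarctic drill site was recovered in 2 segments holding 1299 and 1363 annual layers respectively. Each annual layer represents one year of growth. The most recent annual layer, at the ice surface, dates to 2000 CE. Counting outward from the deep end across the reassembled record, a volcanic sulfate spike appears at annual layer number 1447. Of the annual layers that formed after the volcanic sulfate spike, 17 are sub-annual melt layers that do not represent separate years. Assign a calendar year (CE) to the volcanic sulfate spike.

Total annual layers = 1299 + 1363 = 2662.
The volcanic sulfate spike sits at annual layer 1447 from the deep end, so 2662 − 1447 = 1215 annual layers formed after it.
Excluding 17 false annual layers: 1215 − 17 = 1198.
2000 − 1198 = 802 CE.

802 CE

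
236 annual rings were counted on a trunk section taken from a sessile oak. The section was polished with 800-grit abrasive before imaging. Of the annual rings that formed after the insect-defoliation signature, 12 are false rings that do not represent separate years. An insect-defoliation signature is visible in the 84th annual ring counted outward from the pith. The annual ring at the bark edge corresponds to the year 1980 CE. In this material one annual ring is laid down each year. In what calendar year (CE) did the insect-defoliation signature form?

1840 CE

The insect-defoliation signature sits at annual ring 84 from the pith, so 236 − 84 = 152 annual rings formed after it.
Removing the 12 false annual rings leaves 152 − 12 = 140 true annual rings beyond the insect-defoliation signature.
The annual ring at the bark edge is 1980 CE, so the insect-defoliation signature dates to 1980 − 140 = 1840 CE.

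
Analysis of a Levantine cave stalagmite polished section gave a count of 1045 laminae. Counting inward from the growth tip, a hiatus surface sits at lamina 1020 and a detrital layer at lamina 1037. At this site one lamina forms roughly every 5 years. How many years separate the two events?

The two markers are separated by 1037 − 1020 = 17 laminae.
At 5 years per lamina, 17 × 5 = 85 years.

85 years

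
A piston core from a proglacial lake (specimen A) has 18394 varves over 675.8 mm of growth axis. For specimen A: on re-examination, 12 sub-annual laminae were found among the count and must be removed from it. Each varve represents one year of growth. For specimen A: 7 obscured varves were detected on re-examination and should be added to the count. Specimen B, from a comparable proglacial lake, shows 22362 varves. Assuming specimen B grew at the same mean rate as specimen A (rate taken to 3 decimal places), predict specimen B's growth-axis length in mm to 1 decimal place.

Specimen A: after corrections the count is 18394 − 12 + 7 = 18389 varves.
A: Extension rate ≈ 675.8 / 18389 = 0.037 mm/yr.
For B, 0.037 mm/year × 22362 years = 827.4 mm.

827.4 mm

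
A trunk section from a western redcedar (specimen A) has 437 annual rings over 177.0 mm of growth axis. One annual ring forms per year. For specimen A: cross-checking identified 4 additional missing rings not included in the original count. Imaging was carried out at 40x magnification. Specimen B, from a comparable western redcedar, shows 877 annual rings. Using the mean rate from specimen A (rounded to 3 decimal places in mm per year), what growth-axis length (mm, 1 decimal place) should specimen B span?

351.7 mm

Specimen A: adjusted count: 437 + 4 = 441 annual rings.
A: Extension rate ≈ 177.0 / 441 = 0.401 mm/yr.
Length of B = 0.401 × 877 = 351.7 mm.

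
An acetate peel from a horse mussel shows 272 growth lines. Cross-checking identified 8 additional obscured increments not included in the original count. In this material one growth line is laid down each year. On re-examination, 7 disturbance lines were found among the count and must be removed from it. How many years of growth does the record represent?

True growth line count = 272 − 7 + 8 = 273.
With a one-to-one growth line periodicity this is 273 years.

273 years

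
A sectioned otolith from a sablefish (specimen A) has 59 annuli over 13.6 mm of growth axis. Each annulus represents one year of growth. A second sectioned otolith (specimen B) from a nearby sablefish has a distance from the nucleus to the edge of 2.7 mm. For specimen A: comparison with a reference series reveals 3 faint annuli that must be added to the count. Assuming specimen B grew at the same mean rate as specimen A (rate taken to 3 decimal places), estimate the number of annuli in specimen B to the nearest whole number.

12 annuli

Specimen A: adjusted count: 59 + 3 = 62 annuli.
A: 13.6 mm over 62 years gives 13.6 / 62 ≈ 0.219 mm/yr.
Specimen B: 2.7 mm / 0.219 mm per year = 12.33 years ≈ 12 annuli.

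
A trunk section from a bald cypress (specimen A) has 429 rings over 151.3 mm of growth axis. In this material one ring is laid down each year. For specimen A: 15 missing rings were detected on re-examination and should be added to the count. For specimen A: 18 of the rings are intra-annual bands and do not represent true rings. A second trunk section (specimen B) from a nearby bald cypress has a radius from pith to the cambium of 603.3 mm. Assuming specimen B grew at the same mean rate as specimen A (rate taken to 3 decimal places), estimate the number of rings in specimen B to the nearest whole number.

Specimen A: after corrections the count is 429 − 18 + 15 = 426 rings.
A: 151.3 mm over 426 years gives 151.3 / 426 ≈ 0.355 mm/yr.
For B, 603.3 / 0.355 = 1699.44 years ≈ 1699 rings.

1699 rings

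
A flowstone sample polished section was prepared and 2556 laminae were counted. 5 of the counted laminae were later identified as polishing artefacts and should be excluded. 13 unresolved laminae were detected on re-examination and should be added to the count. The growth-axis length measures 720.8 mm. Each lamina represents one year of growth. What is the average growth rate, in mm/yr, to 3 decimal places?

Adjusted count: 2556 − 5 + 13 = 2564 laminae.
720.8 mm over 2564 years gives 720.8 / 2564 ≈ 0.281 mm/yr.

0.281 mm/yr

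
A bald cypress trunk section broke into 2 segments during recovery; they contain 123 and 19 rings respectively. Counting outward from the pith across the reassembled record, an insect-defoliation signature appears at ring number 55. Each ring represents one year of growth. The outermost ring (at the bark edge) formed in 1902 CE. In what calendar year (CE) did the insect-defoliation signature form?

1815 CE

Total rings = 123 + 19 = 142.
142 − 55 = 87 rings lie beyond the insect-defoliation signature toward the bark edge.
1902 − 87 = 1815 CE.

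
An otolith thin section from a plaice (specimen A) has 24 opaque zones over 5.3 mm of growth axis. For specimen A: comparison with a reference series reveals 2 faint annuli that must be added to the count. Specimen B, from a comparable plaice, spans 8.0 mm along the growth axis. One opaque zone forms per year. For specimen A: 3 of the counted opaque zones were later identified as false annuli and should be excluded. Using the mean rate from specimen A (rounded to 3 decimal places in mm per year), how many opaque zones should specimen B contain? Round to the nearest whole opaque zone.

35 opaque zones

Specimen A: after corrections the count is 24 − 3 + 2 = 23 opaque zones.
A: Mean rate = 5.3 mm / 23 years ≈ 0.230 mm per year.
For B, 8.0 / 0.230 = 34.78 years ≈ 35 opaque zones.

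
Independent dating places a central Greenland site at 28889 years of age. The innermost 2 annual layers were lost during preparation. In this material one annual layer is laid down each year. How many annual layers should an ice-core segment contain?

28887 annual layers

At one annual layer per year, 28889 years correspond to 28889 annual layers.
Less the 2 uncaptured annual layers: 28889 − 2 = 28887.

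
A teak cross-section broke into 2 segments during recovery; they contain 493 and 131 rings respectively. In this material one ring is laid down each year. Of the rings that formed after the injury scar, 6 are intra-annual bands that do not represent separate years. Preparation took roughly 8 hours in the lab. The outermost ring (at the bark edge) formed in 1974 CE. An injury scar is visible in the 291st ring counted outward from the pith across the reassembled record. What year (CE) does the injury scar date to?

1647 CE

Total rings = 493 + 131 = 624.
Between ring 291 and the bark edge there are 624 − 291 = 333 rings.
333 − 6 false = 327 true rings after the injury scar.
1974 − 327 = 1647 CE.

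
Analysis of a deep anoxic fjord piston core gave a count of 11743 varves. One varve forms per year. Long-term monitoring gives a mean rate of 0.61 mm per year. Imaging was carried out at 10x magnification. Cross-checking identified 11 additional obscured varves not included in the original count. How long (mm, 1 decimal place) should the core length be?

7169.9 mm

After corrections the count is 11743 + 11 = 11754 varves.
Length ≈ 0.61 × 11754 = 7169.9 mm.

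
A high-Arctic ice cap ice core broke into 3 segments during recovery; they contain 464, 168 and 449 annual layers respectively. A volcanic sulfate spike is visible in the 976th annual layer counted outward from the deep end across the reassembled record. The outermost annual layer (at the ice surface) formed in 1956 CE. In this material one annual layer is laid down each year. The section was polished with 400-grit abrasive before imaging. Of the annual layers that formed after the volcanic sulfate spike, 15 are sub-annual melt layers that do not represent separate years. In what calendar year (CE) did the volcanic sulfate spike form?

Total annual layers = 464 + 168 + 449 = 1081.
The volcanic sulfate spike sits at annual layer 976 from the deep end, so 1081 − 976 = 105 annual layers formed after it.
105 − 15 false = 90 true annual layers after the volcanic sulfate spike.
Counting back 90 years from 1956 CE places the volcanic sulfate spike in 1956 − 90 = 1866 CE.

1866 CE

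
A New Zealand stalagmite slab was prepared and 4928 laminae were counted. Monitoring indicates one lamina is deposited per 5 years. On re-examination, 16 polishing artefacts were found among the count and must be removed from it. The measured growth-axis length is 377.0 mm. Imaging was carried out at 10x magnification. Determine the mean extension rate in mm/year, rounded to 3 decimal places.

0.015 mm/year

After corrections the count is 4928 − 16 = 4912 laminae.
Multiplying by 5 years per lamina: 4912 × 5 = 24560 years.
377.0 mm over 24560 years gives 377.0 / 24560 ≈ 0.015 mm/year.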